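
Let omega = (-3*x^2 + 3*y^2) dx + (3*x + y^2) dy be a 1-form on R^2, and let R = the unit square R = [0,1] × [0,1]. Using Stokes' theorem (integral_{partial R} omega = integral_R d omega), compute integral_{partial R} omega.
integral_(partial R) omega = 0

Stokes: integral_partial_R omega = integral_R d omega with d omega = (∂Q/∂x - ∂P/∂y) dx ∧ dy.
  ∂Q/∂x = 3
  ∂P/∂y = 6*y
  integrand = ∂Q/∂x - ∂P/∂y = 3 - 6*y.
Integrating over R: integral_0^1 integral_0^1 (3 - 6*y) dx dy = 0.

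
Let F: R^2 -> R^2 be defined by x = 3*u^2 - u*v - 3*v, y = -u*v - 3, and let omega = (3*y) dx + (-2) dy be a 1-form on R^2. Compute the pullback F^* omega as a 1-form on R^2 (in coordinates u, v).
F^* omega = (-18*u^2*v + 3*u*v^2 - 54*u + 11*v) du + (3*u^2*v + 9*u*v + 11*u + 27) dv

Using F^*(f dg) = (f ∘ F) d(g ∘ F), substitute each coordinate x_i by F_i(u, v) in f_i, and replace dx_i by d F_i = (∂F_i/∂u) du + (∂F_i/∂v) dv.
  For the x component: f_1(F) = -3*u*v - 9; d F_1 = (6*u - v) du + (-u - 3) dv
  For the y component: f_2(F) = -2; d F_2 = (-v) du + (-u) dv
Combining and collecting du, dv coefficients:
  coeff of du: -18*u^2*v + 3*u*v^2 - 54*u + 11*v
  coeff of dv: 3*u^2*v + 9*u*v + 11*u + 27
F^* omega = (-18*u^2*v + 3*u*v^2 - 54*u + 11*v) du + (3*u^2*v + 9*u*v + 11*u + 27) dv.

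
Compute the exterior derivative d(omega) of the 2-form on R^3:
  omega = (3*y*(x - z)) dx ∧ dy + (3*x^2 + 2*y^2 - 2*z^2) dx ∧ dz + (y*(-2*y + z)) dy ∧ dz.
d(omega) = (-7*y) dx ∧ dy ∧ dz

For a 2-form omega = sum_{i<j} g_{ij} dx_i ∧ dx_j, the exterior derivative is
  d(omega) = sum_{i<j} d(g_{ij}) ∧ dx_i ∧ dx_j = sum_{i<j, k} (∂g_{ij}/∂x_k) dx_k ∧ dx_i ∧ dx_j.
Expand each term, using dx_k ∧ dx_i ∧ dx_j = sgn(permutation) dx_{(a)} ∧ dx_{(b)} ∧ dx_{(c)} with (a < b < c) sorted:
  d(3*y*(x - z)) includes (∂/∂z)(3*y*(x - z)) dz = (-3*y) dz, which multiplied by dx ∧ dy gives (-3*y) dx ∧ dy ∧ dz
  d(3*x^2 + 2*y^2 - 2*z^2) includes (∂/∂y)(3*x^2 + 2*y^2 - 2*z^2) dy = (4*y) dy, which multiplied by dx ∧ dz gives (-4*y) dx ∧ dy ∧ dz
Collecting like 3-forms: d(omega) = (-7*y) dx ∧ dy ∧ dz.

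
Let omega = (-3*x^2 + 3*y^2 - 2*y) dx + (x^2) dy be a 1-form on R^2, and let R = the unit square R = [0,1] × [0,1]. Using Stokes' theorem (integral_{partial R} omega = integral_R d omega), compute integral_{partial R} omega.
integral_(partial R) omega = 0

Stokes: integral_partial_R omega = integral_R d omega with d omega = (∂Q/∂x - ∂P/∂y) dx ∧ dy.
  ∂Q/∂x = 2*x
  ∂P/∂y = 6*y - 2
  integrand = ∂Q/∂x - ∂P/∂y = 2*x - 6*y + 2.
Integrating over R: integral_0^1 integral_0^1 (2*x - 6*y + 2) dx dy = 0.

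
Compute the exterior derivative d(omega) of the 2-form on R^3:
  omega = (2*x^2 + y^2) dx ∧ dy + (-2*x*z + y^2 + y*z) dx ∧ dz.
d(omega) = (-2*y - z) dx ∧ dy ∧ dz

For a 2-form omega = sum_{i<j} g_{ij} dx_i ∧ dx_j, the exterior derivative is
  d(omega) = sum_{i<j} d(g_{ij}) ∧ dx_i ∧ dx_j = sum_{i<j, k} (∂g_{ij}/∂x_k) dx_k ∧ dx_i ∧ dx_j.
Expand each term, using dx_k ∧ dx_i ∧ dx_j = sgn(permutation) dx_{(a)} ∧ dx_{(b)} ∧ dx_{(c)} with (a < b < c) sorted:
  d(-2*x*z + y^2 + y*z) includes (∂/∂y)(-2*x*z + y^2 + y*z) dy = (2*y + z) dy, which multiplied by dx ∧ dz gives (-2*y - z) dx ∧ dy ∧ dz
Collecting like 3-forms: d(omega) = (-2*y - z) dx ∧ dy ∧ dz.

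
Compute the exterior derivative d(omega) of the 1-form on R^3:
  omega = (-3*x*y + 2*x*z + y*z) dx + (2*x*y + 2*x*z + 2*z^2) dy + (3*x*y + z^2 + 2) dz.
d(omega) = (3*x + 2*y + z) dx ∧ dy + (-2*x + 2*y) dx ∧ dz + (x - 4*z) dy ∧ dz

For a 1-form omega = sum_i f_i dx_i, the exterior derivative is
  d(omega) = sum_{i < j} (∂f_j/∂x_i - ∂f_i/∂x_j) dx_i ∧ dx_j.
  coefficient of dx ∧ dy: ∂f_2/∂x - ∂f_1/∂y = ∂(2*x*y + 2*x*z + 2*z^2)/∂x - ∂(-3*x*y + 2*x*z + y*z)/∂y = 3*x + 2*y + z
  coefficient of dx ∧ dz: ∂f_3/∂x - ∂f_1/∂z = ∂(3*x*y + z^2 + 2)/∂x - ∂(-3*x*y + 2*x*z + y*z)/∂z = -2*x + 2*y
  coefficient of dy ∧ dz: ∂f_3/∂y - ∂f_2/∂z = ∂(3*x*y + z^2 + 2)/∂y - ∂(2*x*y + 2*x*z + 2*z^2)/∂z = x - 4*z
Assembling: d(omega) = (3*x + 2*y + z) dx ∧ dy + (-2*x + 2*y) dx ∧ dz + (x - 4*z) dy ∧ dz.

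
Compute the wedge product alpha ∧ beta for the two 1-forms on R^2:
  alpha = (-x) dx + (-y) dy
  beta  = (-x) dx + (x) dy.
alpha ∧ beta = (-x*(x + y)) dx ∧ dy

Distribute the wedge, using dx_i ∧ dx_j = -dx_j ∧ dx_i and dx_i ∧ dx_i = 0. For each pair (i, j) with i < j, the coefficient of dx_i ∧ dx_j in alpha ∧ beta is (alpha_i * beta_j - alpha_j * beta_i). Collecting: alpha ∧ beta = (-x*(x + y)) dx ∧ dy.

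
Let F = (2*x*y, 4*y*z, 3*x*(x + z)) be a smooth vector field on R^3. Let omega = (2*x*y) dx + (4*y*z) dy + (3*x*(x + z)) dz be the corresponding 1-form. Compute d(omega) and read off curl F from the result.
d(omega) = (-4*y) dy ∧ dz + (-6*x - 3*z) dz ∧ dx + (-2*x) dx ∧ dy; curl F = (-4*y, -6*x - 3*z, -2*x)

d omega = sum_{i<j} (∂f_j/∂x_i - ∂f_i/∂x_j) dx_i ∧ dx_j. Under the identification (dy ∧ dz, dz ∧ dx, dx ∧ dy) ↔ (e_x, e_y, e_z), the coefficients are exactly the components of curl F. Compute:
  ∂R/∂y - ∂Q/∂z = (0) - (4*y) = -4*y
  ∂P/∂z - ∂R/∂x = (0) - (6*x + 3*z) = -6*x - 3*z
  ∂Q/∂x - ∂P/∂y = (0) - (2*x) = -2*x.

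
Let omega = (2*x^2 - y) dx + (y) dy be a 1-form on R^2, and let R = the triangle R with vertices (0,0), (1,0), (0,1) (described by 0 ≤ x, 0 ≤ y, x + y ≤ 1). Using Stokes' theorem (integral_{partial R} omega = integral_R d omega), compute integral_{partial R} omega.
integral_(partial R) omega = 1/2

Stokes: integral_partial_R omega = integral_R d omega with d omega = (∂Q/∂x - ∂P/∂y) dx ∧ dy.
  ∂Q/∂x = 0
  ∂P/∂y = -1
  integrand = ∂Q/∂x - ∂P/∂y = 1.
Integrating over R: integral_0^1 integral_0^{1-x} (1) dy dx = 1/2.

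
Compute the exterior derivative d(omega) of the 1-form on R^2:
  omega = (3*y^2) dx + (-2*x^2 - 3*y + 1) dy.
d(omega) = (-4*x - 6*y) dx ∧ dy

For a 1-form omega = sum_i f_i dx_i, the exterior derivative is
  d(omega) = sum_{i < j} (∂f_j/∂x_i - ∂f_i/∂x_j) dx_i ∧ dx_j.
  coefficient of dx ∧ dy: ∂f_2/∂x - ∂f_1/∂y = ∂(-2*x^2 - 3*y + 1)/∂x - ∂(3*y^2)/∂y = -4*x - 6*y
Assembling: d(omega) = (-4*x - 6*y) dx ∧ dy.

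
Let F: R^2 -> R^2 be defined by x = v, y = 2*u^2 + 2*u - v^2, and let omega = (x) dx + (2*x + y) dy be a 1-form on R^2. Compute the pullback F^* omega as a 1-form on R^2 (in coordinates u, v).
F^* omega = (8*u^3 + 12*u^2 - 4*u*v^2 + 8*u*v + 4*u - 2*v^2 + 4*v) du + (v*(-4*u^2 - 4*u + 2*v^2 - 4*v + 1)) dv

Using F^*(f dg) = (f ∘ F) d(g ∘ F), substitute each coordinate x_i by F_i(u, v) in f_i, and replace dx_i by d F_i = (∂F_i/∂u) du + (∂F_i/∂v) dv.
  For the x component: f_1(F) = v; d F_1 = (0) du + (1) dv
  For the y component: f_2(F) = 2*u^2 + 2*u - v^2 + 2*v; d F_2 = (4*u + 2) du + (-2*v) dv
Combining and collecting du, dv coefficients:
  coeff of du: 8*u^3 + 12*u^2 - 4*u*v^2 + 8*u*v + 4*u - 2*v^2 + 4*v
  coeff of dv: v*(-4*u^2 - 4*u + 2*v^2 - 4*v + 1)
F^* omega = (8*u^3 + 12*u^2 - 4*u*v^2 + 8*u*v + 4*u - 2*v^2 + 4*v) du + (v*(-4*u^2 - 4*u + 2*v^2 - 4*v + 1)) dv.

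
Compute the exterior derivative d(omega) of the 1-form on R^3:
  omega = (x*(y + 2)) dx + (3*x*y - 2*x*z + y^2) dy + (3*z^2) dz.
d(omega) = (-x + 3*y - 2*z) dx ∧ dy + (2*x) dy ∧ dz

For a 1-form omega = sum_i f_i dx_i, the exterior derivative is
  d(omega) = sum_{i < j} (∂f_j/∂x_i - ∂f_i/∂x_j) dx_i ∧ dx_j.
  coefficient of dx ∧ dy: ∂f_2/∂x - ∂f_1/∂y = ∂(3*x*y - 2*x*z + y^2)/∂x - ∂(x*(y + 2))/∂y = -x + 3*y - 2*z
  coefficient of dy ∧ dz: ∂f_3/∂y - ∂f_2/∂z = ∂(3*z^2)/∂y - ∂(3*x*y - 2*x*z + y^2)/∂z = 2*x
Assembling: d(omega) = (-x + 3*y - 2*z) dx ∧ dy + (2*x) dy ∧ dz.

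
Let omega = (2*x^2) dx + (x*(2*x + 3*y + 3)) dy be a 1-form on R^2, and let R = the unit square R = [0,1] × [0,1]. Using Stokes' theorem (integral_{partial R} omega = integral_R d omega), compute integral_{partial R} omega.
integral_(partial R) omega = 13/2

Stokes: integral_partial_R omega = integral_R d omega with d omega = (∂Q/∂x - ∂P/∂y) dx ∧ dy.
  ∂Q/∂x = 4*x + 3*y + 3
  ∂P/∂y = 0
  integrand = ∂Q/∂x - ∂P/∂y = 4*x + 3*y + 3.
Integrating over R: integral_0^1 integral_0^1 (4*x + 3*y + 3) dx dy = 13/2.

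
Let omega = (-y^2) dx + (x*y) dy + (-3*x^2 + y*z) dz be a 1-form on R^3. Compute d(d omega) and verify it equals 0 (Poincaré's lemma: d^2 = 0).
d(d omega) = 0

Step 1: d omega = sum_{i<j} (∂f_j/∂x_i - ∂f_i/∂x_j) dx_i ∧ dx_j:
  coeff of dx ∧ dy: 3*y
  coeff of dx ∧ dz: -6*x
  coeff of dy ∧ dz: z
Step 2: Apply d again to each 2-form coefficient. The only possible 3-form in R^3 is dx ∧ dy ∧ dz, with coefficient
  ∂(coeff of dy∧dz)/∂x - ∂(coeff of dx∧dz)/∂y + ∂(coeff of dx∧dy)/∂z
  = ∂/∂x (z) - ∂/∂y (-6*x) + ∂/∂z (3*y).
Each of these terms simplifies to sums of mixed partials that cancel in pairs. The result is 0 (by equality of mixed partials for smooth functions — Schwarz / Clairaut).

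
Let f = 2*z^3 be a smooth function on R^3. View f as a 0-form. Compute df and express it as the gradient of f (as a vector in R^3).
df = (0) dx + (0) dy + (6*z^2) dz; grad f = (0, 0, 6*z^2)

For a 0-form f, d f = (∂f/∂x) dx + (∂f/∂y) dy + (∂f/∂z) dz. The components of the vector representation are exactly the entries of grad f in Cartesian coordinates:
  ∂f/∂x = 0
  ∂f/∂y = 0
  ∂f/∂z = 6*z^2.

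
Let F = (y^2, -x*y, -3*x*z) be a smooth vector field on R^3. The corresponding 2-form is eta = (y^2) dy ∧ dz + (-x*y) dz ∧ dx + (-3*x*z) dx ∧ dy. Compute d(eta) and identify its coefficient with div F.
d(eta) = (-4*x) dx ∧ dy ∧ dz; div F = -4*x

For a 2-form in R^3 of the form above, applying d gives a 3-form with coefficient ∂P/∂x + ∂Q/∂y + ∂R/∂z:
  ∂P/∂x = 0
  ∂Q/∂y = -x
  ∂R/∂z = -3*x
Sum = -4*x, which is exactly div F.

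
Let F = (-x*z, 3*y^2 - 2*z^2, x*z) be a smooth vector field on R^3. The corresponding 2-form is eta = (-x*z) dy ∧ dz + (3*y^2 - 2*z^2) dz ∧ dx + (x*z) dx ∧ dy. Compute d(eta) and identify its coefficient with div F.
d(eta) = (x + 6*y - z) dx ∧ dy ∧ dz; div F = x + 6*y - z

For a 2-form in R^3 of the form above, applying d gives a 3-form with coefficient ∂P/∂x + ∂Q/∂y + ∂R/∂z:
  ∂P/∂x = -z
  ∂Q/∂y = 6*y
  ∂R/∂z = x
Sum = x + 6*y - z, which is exactly div F.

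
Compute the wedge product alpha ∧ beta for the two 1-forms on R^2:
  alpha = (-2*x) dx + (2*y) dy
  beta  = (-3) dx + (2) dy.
alpha ∧ beta = (-4*x + 6*y) dx ∧ dy

Distribute the wedge, using dx_i ∧ dx_j = -dx_j ∧ dx_i and dx_i ∧ dx_i = 0. For each pair (i, j) with i < j, the coefficient of dx_i ∧ dx_j in alpha ∧ beta is (alpha_i * beta_j - alpha_j * beta_i). Collecting: alpha ∧ beta = (-4*x + 6*y) dx ∧ dy.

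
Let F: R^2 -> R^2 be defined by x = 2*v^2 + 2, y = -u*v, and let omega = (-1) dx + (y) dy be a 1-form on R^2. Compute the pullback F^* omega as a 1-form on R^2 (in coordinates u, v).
F^* omega = (u*v^2) du + (v*(u^2 - 4)) dv

Using F^*(f dg) = (f ∘ F) d(g ∘ F), substitute each coordinate x_i by F_i(u, v) in f_i, and replace dx_i by d F_i = (∂F_i/∂u) du + (∂F_i/∂v) dv.
  For the x component: f_1(F) = -1; d F_1 = (0) du + (4*v) dv
  For the y component: f_2(F) = -u*v; d F_2 = (-v) du + (-u) dv
Combining and collecting du, dv coefficients:
  coeff of du: u*v^2
  coeff of dv: v*(u^2 - 4)
F^* omega = (u*v^2) du + (v*(u^2 - 4)) dv.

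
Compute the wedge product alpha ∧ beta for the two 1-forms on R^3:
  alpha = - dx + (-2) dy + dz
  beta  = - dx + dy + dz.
alpha ∧ beta = (-3) dx ∧ dy + (-3) dy ∧ dz

Distribute the wedge, using dx_i ∧ dx_j = -dx_j ∧ dx_i and dx_i ∧ dx_i = 0. For each pair (i, j) with i < j, the coefficient of dx_i ∧ dx_j in alpha ∧ beta is (alpha_i * beta_j - alpha_j * beta_i). Collecting: alpha ∧ beta = (-3) dx ∧ dy + (-3) dy ∧ dz.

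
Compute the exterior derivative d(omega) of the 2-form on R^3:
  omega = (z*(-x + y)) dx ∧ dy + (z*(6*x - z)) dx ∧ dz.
d(omega) = (-x + y) dx ∧ dy ∧ dz

For a 2-form omega = sum_{i<j} g_{ij} dx_i ∧ dx_j, the exterior derivative is
  d(omega) = sum_{i<j} d(g_{ij}) ∧ dx_i ∧ dx_j = sum_{i<j, k} (∂g_{ij}/∂x_k) dx_k ∧ dx_i ∧ dx_j.
Expand each term, using dx_k ∧ dx_i ∧ dx_j = sgn(permutation) dx_{(a)} ∧ dx_{(b)} ∧ dx_{(c)} with (a < b < c) sorted:
  d(z*(-x + y)) includes (∂/∂z)(z*(-x + y)) dz = (-x + y) dz, which multiplied by dx ∧ dy gives (-x + y) dx ∧ dy ∧ dz
Collecting like 3-forms: d(omega) = (-x + y) dx ∧ dy ∧ dz.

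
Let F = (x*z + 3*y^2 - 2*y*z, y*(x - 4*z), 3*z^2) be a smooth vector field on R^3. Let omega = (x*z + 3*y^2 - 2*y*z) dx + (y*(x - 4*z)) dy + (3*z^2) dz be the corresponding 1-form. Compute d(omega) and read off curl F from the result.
d(omega) = (4*y) dy ∧ dz + (x - 2*y) dz ∧ dx + (-5*y + 2*z) dx ∧ dy; curl F = (4*y, x - 2*y, -5*y + 2*z)

d omega = sum_{i<j} (∂f_j/∂x_i - ∂f_i/∂x_j) dx_i ∧ dx_j. Under the identification (dy ∧ dz, dz ∧ dx, dx ∧ dy) ↔ (e_x, e_y, e_z), the coefficients are exactly the components of curl F. Compute:
  ∂R/∂y - ∂Q/∂z = (0) - (-4*y) = 4*y
  ∂P/∂z - ∂R/∂x = (x - 2*y) - (0) = x - 2*y
  ∂Q/∂x - ∂P/∂y = (y) - (6*y - 2*z) = -5*y + 2*z.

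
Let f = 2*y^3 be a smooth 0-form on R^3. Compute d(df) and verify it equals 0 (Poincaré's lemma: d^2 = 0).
d(df) = 0

Step 1: df = sum_i (∂f/∂x_i) dx_i = (0) dx + (6*y^2) dy + (0) dz.
Step 2: Apply d again. Using the 1-form formula, the coefficient of dx ∧ dy in d(df) is ∂^2 f/∂x ∂y - ∂^2 f/∂y ∂x = (0) - (0) = 0 (equality of mixed partials for smooth f).
Similarly for dx ∧ dz and dy ∧ dz — all coefficients vanish. So d(df) = 0.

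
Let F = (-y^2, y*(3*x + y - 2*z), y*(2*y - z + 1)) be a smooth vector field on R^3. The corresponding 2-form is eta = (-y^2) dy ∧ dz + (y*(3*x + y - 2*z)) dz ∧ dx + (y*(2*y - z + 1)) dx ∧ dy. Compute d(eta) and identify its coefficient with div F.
d(eta) = (3*x + y - 2*z) dx ∧ dy ∧ dz; div F = 3*x + y - 2*z

For a 2-form in R^3 of the form above, applying d gives a 3-form with coefficient ∂P/∂x + ∂Q/∂y + ∂R/∂z:
  ∂P/∂x = 0
  ∂Q/∂y = 3*x + 2*y - 2*z
  ∂R/∂z = -y
Sum = 3*x + y - 2*z, which is exactly div F.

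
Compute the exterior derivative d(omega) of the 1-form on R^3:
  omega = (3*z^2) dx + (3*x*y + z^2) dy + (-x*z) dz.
d(omega) = (3*y) dx ∧ dy + (-7*z) dx ∧ dz + (-2*z) dy ∧ dz

For a 1-form omega = sum_i f_i dx_i, the exterior derivative is
  d(omega) = sum_{i < j} (∂f_j/∂x_i - ∂f_i/∂x_j) dx_i ∧ dx_j.
  coefficient of dx ∧ dy: ∂f_2/∂x - ∂f_1/∂y = ∂(3*x*y + z^2)/∂x - ∂(3*z^2)/∂y = 3*y
  coefficient of dx ∧ dz: ∂f_3/∂x - ∂f_1/∂z = ∂(-x*z)/∂x - ∂(3*z^2)/∂z = -7*z
  coefficient of dy ∧ dz: ∂f_3/∂y - ∂f_2/∂z = ∂(-x*z)/∂y - ∂(3*x*y + z^2)/∂z = -2*z
Assembling: d(omega) = (3*y) dx ∧ dy + (-7*z) dx ∧ dz + (-2*z) dy ∧ dz.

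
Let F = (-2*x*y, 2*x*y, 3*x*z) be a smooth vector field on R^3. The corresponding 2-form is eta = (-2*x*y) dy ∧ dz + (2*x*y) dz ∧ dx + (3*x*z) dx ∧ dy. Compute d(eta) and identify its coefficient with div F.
d(eta) = (5*x - 2*y) dx ∧ dy ∧ dz; div F = 5*x - 2*y

For a 2-form in R^3 of the form above, applying d gives a 3-form with coefficient ∂P/∂x + ∂Q/∂y + ∂R/∂z:
  ∂P/∂x = -2*y
  ∂Q/∂y = 2*x
  ∂R/∂z = 3*x
Sum = 5*x - 2*y, which is exactly div F.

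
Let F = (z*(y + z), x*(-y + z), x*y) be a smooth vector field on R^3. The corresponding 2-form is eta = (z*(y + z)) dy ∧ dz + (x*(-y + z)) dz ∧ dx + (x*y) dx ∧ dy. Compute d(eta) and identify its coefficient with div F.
d(eta) = (-x) dx ∧ dy ∧ dz; div F = -x

For a 2-form in R^3 of the form above, applying d gives a 3-form with coefficient ∂P/∂x + ∂Q/∂y + ∂R/∂z:
  ∂P/∂x = 0
  ∂Q/∂y = -x
  ∂R/∂z = 0
Sum = -x, which is exactly div F.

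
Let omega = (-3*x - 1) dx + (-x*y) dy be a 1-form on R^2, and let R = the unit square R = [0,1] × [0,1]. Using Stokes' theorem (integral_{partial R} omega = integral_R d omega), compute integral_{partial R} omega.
integral_(partial R) omega = -1/2

Stokes: integral_partial_R omega = integral_R d omega with d omega = (∂Q/∂x - ∂P/∂y) dx ∧ dy.
  ∂Q/∂x = -y
  ∂P/∂y = 0
  integrand = ∂Q/∂x - ∂P/∂y = -y.
Integrating over R: integral_0^1 integral_0^1 (-y) dx dy = -1/2.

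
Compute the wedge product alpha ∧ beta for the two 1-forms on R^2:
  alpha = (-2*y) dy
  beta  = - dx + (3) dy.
alpha ∧ beta = (-2*y) dx ∧ dy

Distribute the wedge, using dx_i ∧ dx_j = -dx_j ∧ dx_i and dx_i ∧ dx_i = 0. For each pair (i, j) with i < j, the coefficient of dx_i ∧ dx_j in alpha ∧ beta is (alpha_i * beta_j - alpha_j * beta_i). Collecting: alpha ∧ beta = (-2*y) dx ∧ dy.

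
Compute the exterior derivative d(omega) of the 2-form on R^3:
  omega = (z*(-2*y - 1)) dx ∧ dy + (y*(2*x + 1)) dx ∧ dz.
d(omega) = (-2*x - 2*y - 2) dx ∧ dy ∧ dz

For a 2-form omega = sum_{i<j} g_{ij} dx_i ∧ dx_j, the exterior derivative is
  d(omega) = sum_{i<j} d(g_{ij}) ∧ dx_i ∧ dx_j = sum_{i<j, k} (∂g_{ij}/∂x_k) dx_k ∧ dx_i ∧ dx_j.
Expand each term, using dx_k ∧ dx_i ∧ dx_j = sgn(permutation) dx_{(a)} ∧ dx_{(b)} ∧ dx_{(c)} with (a < b < c) sorted:
  d(z*(-2*y - 1)) includes (∂/∂z)(z*(-2*y - 1)) dz = (-2*y - 1) dz, which multiplied by dx ∧ dy gives (-2*y - 1) dx ∧ dy ∧ dz
  d(y*(2*x + 1)) includes (∂/∂y)(y*(2*x + 1)) dy = (2*x + 1) dy, which multiplied by dx ∧ dz gives (-2*x - 1) dx ∧ dy ∧ dz
Collecting like 3-forms: d(omega) = (-2*x - 2*y - 2) dx ∧ dy ∧ dz.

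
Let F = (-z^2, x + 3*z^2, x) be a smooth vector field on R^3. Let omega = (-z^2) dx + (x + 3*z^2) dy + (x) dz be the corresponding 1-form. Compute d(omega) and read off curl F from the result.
d(omega) = (-6*z) dy ∧ dz + (-2*z - 1) dz ∧ dx + (1) dx ∧ dy; curl F = (-6*z, -2*z - 1, 1)

d omega = sum_{i<j} (∂f_j/∂x_i - ∂f_i/∂x_j) dx_i ∧ dx_j. Under the identification (dy ∧ dz, dz ∧ dx, dx ∧ dy) ↔ (e_x, e_y, e_z), the coefficients are exactly the components of curl F. Compute:
  ∂R/∂y - ∂Q/∂z = (0) - (6*z) = -6*z
  ∂P/∂z - ∂R/∂x = (-2*z) - (1) = -2*z - 1
  ∂Q/∂x - ∂P/∂y = (1) - (0) = 1.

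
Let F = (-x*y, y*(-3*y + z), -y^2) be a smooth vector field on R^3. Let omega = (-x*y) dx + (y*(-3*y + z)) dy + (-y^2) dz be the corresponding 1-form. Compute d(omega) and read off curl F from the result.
d(omega) = (-3*y) dy ∧ dz + (0) dz ∧ dx + (x) dx ∧ dy; curl F = (-3*y, 0, x)

d omega = sum_{i<j} (∂f_j/∂x_i - ∂f_i/∂x_j) dx_i ∧ dx_j. Under the identification (dy ∧ dz, dz ∧ dx, dx ∧ dy) ↔ (e_x, e_y, e_z), the coefficients are exactly the components of curl F. Compute:
  ∂R/∂y - ∂Q/∂z = (-2*y) - (y) = -3*y
  ∂P/∂z - ∂R/∂x = (0) - (0) = 0
  ∂Q/∂x - ∂P/∂y = (0) - (-x) = x.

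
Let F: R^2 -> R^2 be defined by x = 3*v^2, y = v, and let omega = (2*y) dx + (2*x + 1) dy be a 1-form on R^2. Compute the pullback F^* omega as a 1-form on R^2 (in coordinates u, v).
F^* omega = (18*v^2 + 1) dv

Using F^*(f dg) = (f ∘ F) d(g ∘ F), substitute each coordinate x_i by F_i(u, v) in f_i, and replace dx_i by d F_i = (∂F_i/∂u) du + (∂F_i/∂v) dv.
  For the x component: f_1(F) = 2*v; d F_1 = (0) du + (6*v) dv
  For the y component: f_2(F) = 6*v^2 + 1; d F_2 = (0) du + (1) dv
Combining and collecting du, dv coefficients:
  coeff of du: 0
  coeff of dv: 18*v^2 + 1
F^* omega = (18*v^2 + 1) dv.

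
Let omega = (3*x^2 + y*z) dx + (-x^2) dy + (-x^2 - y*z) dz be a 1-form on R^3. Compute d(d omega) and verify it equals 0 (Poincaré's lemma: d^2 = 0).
d(d omega) = 0

Step 1: d omega = sum_{i<j} (∂f_j/∂x_i - ∂f_i/∂x_j) dx_i ∧ dx_j:
  coeff of dx ∧ dy: -2*x - z
  coeff of dx ∧ dz: -2*x - y
  coeff of dy ∧ dz: -z
Step 2: Apply d again to each 2-form coefficient. The only possible 3-form in R^3 is dx ∧ dy ∧ dz, with coefficient
  ∂(coeff of dy∧dz)/∂x - ∂(coeff of dx∧dz)/∂y + ∂(coeff of dx∧dy)/∂z
  = ∂/∂x (-z) - ∂/∂y (-2*x - y) + ∂/∂z (-2*x - z).
Each of these terms simplifies to sums of mixed partials that cancel in pairs. The result is 0 (by equality of mixed partials for smooth functions — Schwarz / Clairaut).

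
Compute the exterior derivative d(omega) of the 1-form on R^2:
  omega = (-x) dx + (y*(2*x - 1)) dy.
d(omega) = (2*y) dx ∧ dy

For a 1-form omega = sum_i f_i dx_i, the exterior derivative is
  d(omega) = sum_{i < j} (∂f_j/∂x_i - ∂f_i/∂x_j) dx_i ∧ dx_j.
  coefficient of dx ∧ dy: ∂f_2/∂x - ∂f_1/∂y = ∂(y*(2*x - 1))/∂x - ∂(-x)/∂y = 2*y
Assembling: d(omega) = (2*y) dx ∧ dy.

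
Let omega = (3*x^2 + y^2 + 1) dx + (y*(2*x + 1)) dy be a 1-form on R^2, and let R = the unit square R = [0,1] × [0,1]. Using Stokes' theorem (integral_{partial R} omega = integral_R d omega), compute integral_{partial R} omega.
integral_(partial R) omega = 0

Stokes: integral_partial_R omega = integral_R d omega with d omega = (∂Q/∂x - ∂P/∂y) dx ∧ dy.
  ∂Q/∂x = 2*y
  ∂P/∂y = 2*y
  integrand = ∂Q/∂x - ∂P/∂y = 0.
Integrating over R: integral_0^1 integral_0^1 (0) dx dy = 0.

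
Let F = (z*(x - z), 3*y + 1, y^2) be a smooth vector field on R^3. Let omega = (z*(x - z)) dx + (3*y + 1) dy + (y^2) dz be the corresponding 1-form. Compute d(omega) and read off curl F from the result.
d(omega) = (2*y) dy ∧ dz + (x - 2*z) dz ∧ dx + (0) dx ∧ dy; curl F = (2*y, x - 2*z, 0)

d omega = sum_{i<j} (∂f_j/∂x_i - ∂f_i/∂x_j) dx_i ∧ dx_j. Under the identification (dy ∧ dz, dz ∧ dx, dx ∧ dy) ↔ (e_x, e_y, e_z), the coefficients are exactly the components of curl F. Compute:
  ∂R/∂y - ∂Q/∂z = (2*y) - (0) = 2*y
  ∂P/∂z - ∂R/∂x = (x - 2*z) - (0) = x - 2*z
  ∂Q/∂x - ∂P/∂y = (0) - (0) = 0.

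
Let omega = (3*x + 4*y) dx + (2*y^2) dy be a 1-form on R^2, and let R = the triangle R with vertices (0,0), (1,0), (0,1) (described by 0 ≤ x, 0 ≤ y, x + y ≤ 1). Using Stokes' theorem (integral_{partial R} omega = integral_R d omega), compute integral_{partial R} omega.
integral_(partial R) omega = -2

Stokes: integral_partial_R omega = integral_R d omega with d omega = (∂Q/∂x - ∂P/∂y) dx ∧ dy.
  ∂Q/∂x = 0
  ∂P/∂y = 4
  integrand = ∂Q/∂x - ∂P/∂y = -4.
Integrating over R: integral_0^1 integral_0^{1-x} (-4) dy dx = -2.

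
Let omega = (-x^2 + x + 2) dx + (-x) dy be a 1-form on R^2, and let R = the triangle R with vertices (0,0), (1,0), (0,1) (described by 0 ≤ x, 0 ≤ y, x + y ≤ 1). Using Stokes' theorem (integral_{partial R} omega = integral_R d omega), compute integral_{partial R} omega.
integral_(partial R) omega = -1/2

Stokes: integral_partial_R omega = integral_R d omega with d omega = (∂Q/∂x - ∂P/∂y) dx ∧ dy.
  ∂Q/∂x = -1
  ∂P/∂y = 0
  integrand = ∂Q/∂x - ∂P/∂y = -1.
Integrating over R: integral_0^1 integral_0^{1-x} (-1) dy dx = -1/2.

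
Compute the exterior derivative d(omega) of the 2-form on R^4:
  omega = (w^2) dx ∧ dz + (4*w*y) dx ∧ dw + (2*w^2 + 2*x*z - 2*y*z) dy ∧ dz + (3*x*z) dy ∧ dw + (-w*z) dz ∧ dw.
d(omega) = (2*w) dx ∧ dz ∧ dw + (-4*w + 3*z) dx ∧ dy ∧ dw + (2*z) dx ∧ dy ∧ dz + (4*w - 3*x) dy ∧ dz ∧ dw

For a 2-form omega = sum_{i<j} g_{ij} dx_i ∧ dx_j, the exterior derivative is
  d(omega) = sum_{i<j} d(g_{ij}) ∧ dx_i ∧ dx_j = sum_{i<j, k} (∂g_{ij}/∂x_k) dx_k ∧ dx_i ∧ dx_j.
Expand each term, using dx_k ∧ dx_i ∧ dx_j = sgn(permutation) dx_{(a)} ∧ dx_{(b)} ∧ dx_{(c)} with (a < b < c) sorted:
  d(w^2) includes (∂/∂w)(w^2) dw = (2*w) dw, which multiplied by dx ∧ dz gives (2*w) dx ∧ dz ∧ dw
  d(4*w*y) includes (∂/∂y)(4*w*y) dy = (4*w) dy, which multiplied by dx ∧ dw gives (-4*w) dx ∧ dy ∧ dw
  d(2*w^2 + 2*x*z - 2*y*z) includes (∂/∂x)(2*w^2 + 2*x*z - 2*y*z) dx = (2*z) dx, which multiplied by dy ∧ dz gives (2*z) dx ∧ dy ∧ dz
  d(2*w^2 + 2*x*z - 2*y*z) includes (∂/∂w)(2*w^2 + 2*x*z - 2*y*z) dw = (4*w) dw, which multiplied by dy ∧ dz gives (4*w) dy ∧ dz ∧ dw
  d(3*x*z) includes (∂/∂x)(3*x*z) dx = (3*z) dx, which multiplied by dy ∧ dw gives (3*z) dx ∧ dy ∧ dw
  d(3*x*z) includes (∂/∂z)(3*x*z) dz = (3*x) dz, which multiplied by dy ∧ dw gives (-3*x) dy ∧ dz ∧ dw
Collecting like 3-forms: d(omega) = (2*w) dx ∧ dz ∧ dw + (-4*w + 3*z) dx ∧ dy ∧ dw + (2*z) dx ∧ dy ∧ dz + (4*w - 3*x) dy ∧ dz ∧ dw.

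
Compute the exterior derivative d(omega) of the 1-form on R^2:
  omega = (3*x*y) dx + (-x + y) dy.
d(omega) = (-3*x - 1) dx ∧ dy

For a 1-form omega = sum_i f_i dx_i, the exterior derivative is
  d(omega) = sum_{i < j} (∂f_j/∂x_i - ∂f_i/∂x_j) dx_i ∧ dx_j.
  coefficient of dx ∧ dy: ∂f_2/∂x - ∂f_1/∂y = ∂(-x + y)/∂x - ∂(3*x*y)/∂y = -3*x - 1
Assembling: d(omega) = (-3*x - 1) dx ∧ dy.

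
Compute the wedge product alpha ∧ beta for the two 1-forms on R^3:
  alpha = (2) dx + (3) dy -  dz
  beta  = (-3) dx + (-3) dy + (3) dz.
alpha ∧ beta = (3) dx ∧ dy + (3) dx ∧ dz + (6) dy ∧ dz

Distribute the wedge, using dx_i ∧ dx_j = -dx_j ∧ dx_i and dx_i ∧ dx_i = 0. For each pair (i, j) with i < j, the coefficient of dx_i ∧ dx_j in alpha ∧ beta is (alpha_i * beta_j - alpha_j * beta_i). Collecting: alpha ∧ beta = (3) dx ∧ dy + (3) dx ∧ dz + (6) dy ∧ dz.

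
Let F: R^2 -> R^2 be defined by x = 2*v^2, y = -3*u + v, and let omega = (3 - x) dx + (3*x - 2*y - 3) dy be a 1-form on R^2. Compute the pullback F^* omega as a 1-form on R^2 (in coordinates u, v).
F^* omega = (-18*u - 18*v^2 + 6*v + 9) du + (6*u - 8*v^3 + 6*v^2 + 10*v - 3) dv

Using F^*(f dg) = (f ∘ F) d(g ∘ F), substitute each coordinate x_i by F_i(u, v) in f_i, and replace dx_i by d F_i = (∂F_i/∂u) du + (∂F_i/∂v) dv.
  For the x component: f_1(F) = 3 - 2*v^2; d F_1 = (0) du + (4*v) dv
  For the y component: f_2(F) = 6*u + 6*v^2 - 2*v - 3; d F_2 = (-3) du + (1) dv
Combining and collecting du, dv coefficients:
  coeff of du: -18*u - 18*v^2 + 6*v + 9
  coeff of dv: 6*u - 8*v^3 + 6*v^2 + 10*v - 3
F^* omega = (-18*u - 18*v^2 + 6*v + 9) du + (6*u - 8*v^3 + 6*v^2 + 10*v - 3) dv.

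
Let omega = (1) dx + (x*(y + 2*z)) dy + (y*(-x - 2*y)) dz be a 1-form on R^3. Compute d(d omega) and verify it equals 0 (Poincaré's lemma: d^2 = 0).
d(d omega) = 0

Step 1: d omega = sum_{i<j} (∂f_j/∂x_i - ∂f_i/∂x_j) dx_i ∧ dx_j:
  coeff of dx ∧ dy: y + 2*z
  coeff of dx ∧ dz: -y
  coeff of dy ∧ dz: -3*x - 4*y
Step 2: Apply d again to each 2-form coefficient. The only possible 3-form in R^3 is dx ∧ dy ∧ dz, with coefficient
  ∂(coeff of dy∧dz)/∂x - ∂(coeff of dx∧dz)/∂y + ∂(coeff of dx∧dy)/∂z
  = ∂/∂x (-3*x - 4*y) - ∂/∂y (-y) + ∂/∂z (y + 2*z).
Each of these terms simplifies to sums of mixed partials that cancel in pairs. The result is 0 (by equality of mixed partials for smooth functions — Schwarz / Clairaut).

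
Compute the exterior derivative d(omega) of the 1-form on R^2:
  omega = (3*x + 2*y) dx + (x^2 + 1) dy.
d(omega) = (2*x - 2) dx ∧ dy

For a 1-form omega = sum_i f_i dx_i, the exterior derivative is
  d(omega) = sum_{i < j} (∂f_j/∂x_i - ∂f_i/∂x_j) dx_i ∧ dx_j.
  coefficient of dx ∧ dy: ∂f_2/∂x - ∂f_1/∂y = ∂(x^2 + 1)/∂x - ∂(3*x + 2*y)/∂y = 2*x - 2
Assembling: d(omega) = (2*x - 2) dx ∧ dy.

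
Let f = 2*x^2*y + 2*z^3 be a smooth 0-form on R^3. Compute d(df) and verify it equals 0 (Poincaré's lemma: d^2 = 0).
d(df) = 0

Step 1: df = sum_i (∂f/∂x_i) dx_i = (4*x*y) dx + (2*x^2) dy + (6*z^2) dz.
Step 2: Apply d again. Using the 1-form formula, the coefficient of dx ∧ dy in d(df) is ∂^2 f/∂x ∂y - ∂^2 f/∂y ∂x = (4*x) - (4*x) = 0 (equality of mixed partials for smooth f).
Similarly for dx ∧ dz and dy ∧ dz — all coefficients vanish. So d(df) = 0.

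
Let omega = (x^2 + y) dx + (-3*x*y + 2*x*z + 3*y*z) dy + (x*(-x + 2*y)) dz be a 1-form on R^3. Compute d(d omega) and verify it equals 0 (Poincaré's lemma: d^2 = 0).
d(d omega) = 0

Step 1: d omega = sum_{i<j} (∂f_j/∂x_i - ∂f_i/∂x_j) dx_i ∧ dx_j:
  coeff of dx ∧ dy: -3*y + 2*z - 1
  coeff of dx ∧ dz: -2*x + 2*y
  coeff of dy ∧ dz: -3*y
Step 2: Apply d again to each 2-form coefficient. The only possible 3-form in R^3 is dx ∧ dy ∧ dz, with coefficient
  ∂(coeff of dy∧dz)/∂x - ∂(coeff of dx∧dz)/∂y + ∂(coeff of dx∧dy)/∂z
  = ∂/∂x (-3*y) - ∂/∂y (-2*x + 2*y) + ∂/∂z (-3*y + 2*z - 1).
Each of these terms simplifies to sums of mixed partials that cancel in pairs. The result is 0 (by equality of mixed partials for smooth functions — Schwarz / Clairaut).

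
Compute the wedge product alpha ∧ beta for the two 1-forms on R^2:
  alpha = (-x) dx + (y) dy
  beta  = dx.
alpha ∧ beta = (-y) dx ∧ dy

Distribute the wedge, using dx_i ∧ dx_j = -dx_j ∧ dx_i and dx_i ∧ dx_i = 0. For each pair (i, j) with i < j, the coefficient of dx_i ∧ dx_j in alpha ∧ beta is (alpha_i * beta_j - alpha_j * beta_i). Collecting: alpha ∧ beta = (-y) dx ∧ dy.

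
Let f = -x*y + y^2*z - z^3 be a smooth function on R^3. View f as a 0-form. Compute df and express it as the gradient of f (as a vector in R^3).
df = (-y) dx + (-x + 2*y*z) dy + (y^2 - 3*z^2) dz; grad f = (-y, -x + 2*y*z, y^2 - 3*z^2)

For a 0-form f, d f = (∂f/∂x) dx + (∂f/∂y) dy + (∂f/∂z) dz. The components of the vector representation are exactly the entries of grad f in Cartesian coordinates:
  ∂f/∂x = -y
  ∂f/∂y = -x + 2*y*z
  ∂f/∂z = y^2 - 3*z^2.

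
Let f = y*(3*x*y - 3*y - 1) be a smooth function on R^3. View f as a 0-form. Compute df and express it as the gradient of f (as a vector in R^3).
df = (3*y^2) dx + (6*x*y - 6*y - 1) dy + (0) dz; grad f = (3*y^2, 6*x*y - 6*y - 1, 0)

For a 0-form f, d f = (∂f/∂x) dx + (∂f/∂y) dy + (∂f/∂z) dz. The components of the vector representation are exactly the entries of grad f in Cartesian coordinates:
  ∂f/∂x = 3*y^2
  ∂f/∂y = 6*x*y - 6*y - 1
  ∂f/∂z = 0.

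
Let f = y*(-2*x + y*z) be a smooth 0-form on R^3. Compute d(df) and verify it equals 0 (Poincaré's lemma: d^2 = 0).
d(df) = 0

Step 1: df = sum_i (∂f/∂x_i) dx_i = (-2*y) dx + (-2*x + 2*y*z) dy + (y^2) dz.
Step 2: Apply d again. Using the 1-form formula, the coefficient of dx ∧ dy in d(df) is ∂^2 f/∂x ∂y - ∂^2 f/∂y ∂x = (-2) - (-2) = 0 (equality of mixed partials for smooth f).
Similarly for dx ∧ dz and dy ∧ dz — all coefficients vanish. So d(df) = 0.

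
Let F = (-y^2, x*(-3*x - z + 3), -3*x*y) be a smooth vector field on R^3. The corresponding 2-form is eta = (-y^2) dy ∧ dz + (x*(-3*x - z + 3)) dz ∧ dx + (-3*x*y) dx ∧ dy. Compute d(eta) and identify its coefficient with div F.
d(eta) = (0) dx ∧ dy ∧ dz; div F = 0

For a 2-form in R^3 of the form above, applying d gives a 3-form with coefficient ∂P/∂x + ∂Q/∂y + ∂R/∂z:
  ∂P/∂x = 0
  ∂Q/∂y = 0
  ∂R/∂z = 0
Sum = 0, which is exactly div F.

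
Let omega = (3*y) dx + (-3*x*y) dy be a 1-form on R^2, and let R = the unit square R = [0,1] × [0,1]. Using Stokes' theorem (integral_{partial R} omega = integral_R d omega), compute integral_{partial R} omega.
integral_(partial R) omega = -9/2

Stokes: integral_partial_R omega = integral_R d omega with d omega = (∂Q/∂x - ∂P/∂y) dx ∧ dy.
  ∂Q/∂x = -3*y
  ∂P/∂y = 3
  integrand = ∂Q/∂x - ∂P/∂y = -3*y - 3.
Integrating over R: integral_0^1 integral_0^1 (-3*y - 3) dx dy = -9/2.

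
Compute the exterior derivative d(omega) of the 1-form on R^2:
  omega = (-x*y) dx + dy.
d(omega) = (x) dx ∧ dy

For a 1-form omega = sum_i f_i dx_i, the exterior derivative is
  d(omega) = sum_{i < j} (∂f_j/∂x_i - ∂f_i/∂x_j) dx_i ∧ dx_j.
  coefficient of dx ∧ dy: ∂f_2/∂x - ∂f_1/∂y = ∂(1)/∂x - ∂(-x*y)/∂y = x
Assembling: d(omega) = (x) dx ∧ dy.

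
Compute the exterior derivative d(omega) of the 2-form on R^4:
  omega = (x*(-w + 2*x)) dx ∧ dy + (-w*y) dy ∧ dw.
d(omega) = (-x) dx ∧ dy ∧ dw

For a 2-form omega = sum_{i<j} g_{ij} dx_i ∧ dx_j, the exterior derivative is
  d(omega) = sum_{i<j} d(g_{ij}) ∧ dx_i ∧ dx_j = sum_{i<j, k} (∂g_{ij}/∂x_k) dx_k ∧ dx_i ∧ dx_j.
Expand each term, using dx_k ∧ dx_i ∧ dx_j = sgn(permutation) dx_{(a)} ∧ dx_{(b)} ∧ dx_{(c)} with (a < b < c) sorted:
  d(x*(-w + 2*x)) includes (∂/∂w)(x*(-w + 2*x)) dw = (-x) dw, which multiplied by dx ∧ dy gives (-x) dx ∧ dy ∧ dw
Collecting like 3-forms: d(omega) = (-x) dx ∧ dy ∧ dw.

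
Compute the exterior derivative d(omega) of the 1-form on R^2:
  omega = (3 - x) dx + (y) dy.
d(omega) = 0

For a 1-form omega = sum_i f_i dx_i, the exterior derivative is
  d(omega) = sum_{i < j} (∂f_j/∂x_i - ∂f_i/∂x_j) dx_i ∧ dx_j.

Assembling: d(omega) = 0.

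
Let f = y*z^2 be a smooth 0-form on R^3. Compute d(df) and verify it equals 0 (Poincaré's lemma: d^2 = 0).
d(df) = 0

Step 1: df = sum_i (∂f/∂x_i) dx_i = (0) dx + (z^2) dy + (2*y*z) dz.
Step 2: Apply d again. Using the 1-form formula, the coefficient of dx ∧ dy in d(df) is ∂^2 f/∂x ∂y - ∂^2 f/∂y ∂x = (0) - (0) = 0 (equality of mixed partials for smooth f).
Similarly for dx ∧ dz and dy ∧ dz — all coefficients vanish. So d(df) = 0.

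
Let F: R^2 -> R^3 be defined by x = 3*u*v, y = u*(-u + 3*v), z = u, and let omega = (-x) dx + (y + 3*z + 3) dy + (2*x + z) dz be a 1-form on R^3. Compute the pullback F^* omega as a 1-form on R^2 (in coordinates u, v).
F^* omega = (2*u^3 - 9*u^2*v - 6*u^2 + 15*u*v - 5*u + 9*v) du + (3*u*(-u^2 + 3*u + 3)) dv

Using F^*(f dg) = (f ∘ F) d(g ∘ F), substitute each coordinate x_i by F_i(u, v) in f_i, and replace dx_i by d F_i = (∂F_i/∂u) du + (∂F_i/∂v) dv.
  For the x component: f_1(F) = -3*u*v; d F_1 = (3*v) du + (3*u) dv
  For the y component: f_2(F) = -u^2 + 3*u*v + 3*u + 3; d F_2 = (-2*u + 3*v) du + (3*u) dv
  For the z component: f_3(F) = u*(6*v + 1); d F_3 = (1) du + (0) dv
Combining and collecting du, dv coefficients:
  coeff of du: 2*u^3 - 9*u^2*v - 6*u^2 + 15*u*v - 5*u + 9*v
  coeff of dv: 3*u*(-u^2 + 3*u + 3)
F^* omega = (2*u^3 - 9*u^2*v - 6*u^2 + 15*u*v - 5*u + 9*v) du + (3*u*(-u^2 + 3*u + 3)) dv.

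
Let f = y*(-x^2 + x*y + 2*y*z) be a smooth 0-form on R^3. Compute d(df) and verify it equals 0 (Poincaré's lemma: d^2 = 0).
d(df) = 0

Step 1: df = sum_i (∂f/∂x_i) dx_i = (y*(-2*x + y)) dx + (-x^2 + 2*x*y + 4*y*z) dy + (2*y^2) dz.
Step 2: Apply d again. Using the 1-form formula, the coefficient of dx ∧ dy in d(df) is ∂^2 f/∂x ∂y - ∂^2 f/∂y ∂x = (-2*x + 2*y) - (-2*x + 2*y) = 0 (equality of mixed partials for smooth f).
Similarly for dx ∧ dz and dy ∧ dz — all coefficients vanish. So d(df) = 0.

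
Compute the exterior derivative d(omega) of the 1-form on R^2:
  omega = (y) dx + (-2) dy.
d(omega) = (-1) dx ∧ dy

For a 1-form omega = sum_i f_i dx_i, the exterior derivative is
  d(omega) = sum_{i < j} (∂f_j/∂x_i - ∂f_i/∂x_j) dx_i ∧ dx_j.
  coefficient of dx ∧ dy: ∂f_2/∂x - ∂f_1/∂y = ∂(-2)/∂x - ∂(y)/∂y = -1
Assembling: d(omega) = (-1) dx ∧ dy.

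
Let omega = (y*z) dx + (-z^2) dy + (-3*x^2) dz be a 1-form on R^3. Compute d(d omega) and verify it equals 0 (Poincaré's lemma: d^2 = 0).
d(d omega) = 0

Step 1: d omega = sum_{i<j} (∂f_j/∂x_i - ∂f_i/∂x_j) dx_i ∧ dx_j:
  coeff of dx ∧ dy: -z
  coeff of dx ∧ dz: -6*x - y
  coeff of dy ∧ dz: 2*z
Step 2: Apply d again to each 2-form coefficient. The only possible 3-form in R^3 is dx ∧ dy ∧ dz, with coefficient
  ∂(coeff of dy∧dz)/∂x - ∂(coeff of dx∧dz)/∂y + ∂(coeff of dx∧dy)/∂z
  = ∂/∂x (2*z) - ∂/∂y (-6*x - y) + ∂/∂z (-z).
Each of these terms simplifies to sums of mixed partials that cancel in pairs. The result is 0 (by equality of mixed partials for smooth functions — Schwarz / Clairaut).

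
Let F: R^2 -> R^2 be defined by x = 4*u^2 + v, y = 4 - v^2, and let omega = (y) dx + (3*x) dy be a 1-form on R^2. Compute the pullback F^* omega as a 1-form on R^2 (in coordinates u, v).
F^* omega = (8*u*(4 - v^2)) du + (-24*u^2*v - 7*v^2 + 4) dv

Using F^*(f dg) = (f ∘ F) d(g ∘ F), substitute each coordinate x_i by F_i(u, v) in f_i, and replace dx_i by d F_i = (∂F_i/∂u) du + (∂F_i/∂v) dv.
  For the x component: f_1(F) = 4 - v^2; d F_1 = (8*u) du + (1) dv
  For the y component: f_2(F) = 12*u^2 + 3*v; d F_2 = (0) du + (-2*v) dv
Combining and collecting du, dv coefficients:
  coeff of du: 8*u*(4 - v^2)
  coeff of dv: -24*u^2*v - 7*v^2 + 4
F^* omega = (8*u*(4 - v^2)) du + (-24*u^2*v - 7*v^2 + 4) dv.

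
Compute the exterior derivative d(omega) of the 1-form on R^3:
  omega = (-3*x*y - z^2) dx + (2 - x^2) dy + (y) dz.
d(omega) = (x) dx ∧ dy + (2*z) dx ∧ dz + (1) dy ∧ dz

For a 1-form omega = sum_i f_i dx_i, the exterior derivative is
  d(omega) = sum_{i < j} (∂f_j/∂x_i - ∂f_i/∂x_j) dx_i ∧ dx_j.
  coefficient of dx ∧ dy: ∂f_2/∂x - ∂f_1/∂y = ∂(2 - x^2)/∂x - ∂(-3*x*y - z^2)/∂y = x
  coefficient of dx ∧ dz: ∂f_3/∂x - ∂f_1/∂z = ∂(y)/∂x - ∂(-3*x*y - z^2)/∂z = 2*z
  coefficient of dy ∧ dz: ∂f_3/∂y - ∂f_2/∂z = ∂(y)/∂y - ∂(2 - x^2)/∂z = 1
Assembling: d(omega) = (x) dx ∧ dy + (2*z) dx ∧ dz + (1) dy ∧ dz.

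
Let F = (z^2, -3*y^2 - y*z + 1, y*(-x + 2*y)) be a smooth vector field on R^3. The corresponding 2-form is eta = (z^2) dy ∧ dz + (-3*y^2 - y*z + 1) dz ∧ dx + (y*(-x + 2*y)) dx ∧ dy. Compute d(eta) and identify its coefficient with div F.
d(eta) = (-6*y - z) dx ∧ dy ∧ dz; div F = -6*y - z

For a 2-form in R^3 of the form above, applying d gives a 3-form with coefficient ∂P/∂x + ∂Q/∂y + ∂R/∂z:
  ∂P/∂x = 0
  ∂Q/∂y = -6*y - z
  ∂R/∂z = 0
Sum = -6*y - z, which is exactly div F.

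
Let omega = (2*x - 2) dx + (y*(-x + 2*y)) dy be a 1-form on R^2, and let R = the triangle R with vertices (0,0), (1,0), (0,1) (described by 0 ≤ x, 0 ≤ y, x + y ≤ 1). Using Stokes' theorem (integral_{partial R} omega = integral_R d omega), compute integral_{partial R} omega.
integral_(partial R) omega = -1/6

Stokes: integral_partial_R omega = integral_R d omega with d omega = (∂Q/∂x - ∂P/∂y) dx ∧ dy.
  ∂Q/∂x = -y
  ∂P/∂y = 0
  integrand = ∂Q/∂x - ∂P/∂y = -y.
Integrating over R: integral_0^1 integral_0^{1-x} (-y) dy dx = -1/6.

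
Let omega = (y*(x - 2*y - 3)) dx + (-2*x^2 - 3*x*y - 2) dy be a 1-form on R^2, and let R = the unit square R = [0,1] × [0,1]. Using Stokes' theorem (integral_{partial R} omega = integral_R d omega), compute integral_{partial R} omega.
integral_(partial R) omega = 1

Stokes: integral_partial_R omega = integral_R d omega with d omega = (∂Q/∂x - ∂P/∂y) dx ∧ dy.
  ∂Q/∂x = -4*x - 3*y
  ∂P/∂y = x - 4*y - 3
  integrand = ∂Q/∂x - ∂P/∂y = -5*x + y + 3.
Integrating over R: integral_0^1 integral_0^1 (-5*x + y + 3) dx dy = 1.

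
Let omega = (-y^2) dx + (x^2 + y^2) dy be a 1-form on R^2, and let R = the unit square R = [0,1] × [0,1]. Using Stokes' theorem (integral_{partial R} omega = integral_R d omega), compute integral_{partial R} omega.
integral_(partial R) omega = 2

Stokes: integral_partial_R omega = integral_R d omega with d omega = (∂Q/∂x - ∂P/∂y) dx ∧ dy.
  ∂Q/∂x = 2*x
  ∂P/∂y = -2*y
  integrand = ∂Q/∂x - ∂P/∂y = 2*x + 2*y.
Integrating over R: integral_0^1 integral_0^1 (2*x + 2*y) dx dy = 2.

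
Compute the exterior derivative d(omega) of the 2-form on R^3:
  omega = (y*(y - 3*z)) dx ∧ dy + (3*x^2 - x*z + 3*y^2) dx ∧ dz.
d(omega) = (-9*y) dx ∧ dy ∧ dz

For a 2-form omega = sum_{i<j} g_{ij} dx_i ∧ dx_j, the exterior derivative is
  d(omega) = sum_{i<j} d(g_{ij}) ∧ dx_i ∧ dx_j = sum_{i<j, k} (∂g_{ij}/∂x_k) dx_k ∧ dx_i ∧ dx_j.
Expand each term, using dx_k ∧ dx_i ∧ dx_j = sgn(permutation) dx_{(a)} ∧ dx_{(b)} ∧ dx_{(c)} with (a < b < c) sorted:
  d(y*(y - 3*z)) includes (∂/∂z)(y*(y - 3*z)) dz = (-3*y) dz, which multiplied by dx ∧ dy gives (-3*y) dx ∧ dy ∧ dz
  d(3*x^2 - x*z + 3*y^2) includes (∂/∂y)(3*x^2 - x*z + 3*y^2) dy = (6*y) dy, which multiplied by dx ∧ dz gives (-6*y) dx ∧ dy ∧ dz
Collecting like 3-forms: d(omega) = (-9*y) dx ∧ dy ∧ dz.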